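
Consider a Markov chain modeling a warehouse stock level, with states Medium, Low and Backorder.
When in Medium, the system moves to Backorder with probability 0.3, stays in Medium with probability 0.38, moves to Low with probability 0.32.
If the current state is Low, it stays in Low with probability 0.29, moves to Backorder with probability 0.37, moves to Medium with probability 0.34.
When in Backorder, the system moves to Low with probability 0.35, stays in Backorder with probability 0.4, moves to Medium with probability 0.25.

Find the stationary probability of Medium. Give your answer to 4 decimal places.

0.3206

Let the stationary distribution be π with π = πP and π_1 + π_2 + π_3 = 1.
π_1 = 0.38·π_1 + 0.34·π_2 + 0.25·π_3
π_2 = 0.32·π_1 + 0.29·π_2 + 0.35·π_3
Solving with the normalization constraint gives π = (0.3206, 0.3211, 0.3583).
So the stationary probability of Medium is 0.3206.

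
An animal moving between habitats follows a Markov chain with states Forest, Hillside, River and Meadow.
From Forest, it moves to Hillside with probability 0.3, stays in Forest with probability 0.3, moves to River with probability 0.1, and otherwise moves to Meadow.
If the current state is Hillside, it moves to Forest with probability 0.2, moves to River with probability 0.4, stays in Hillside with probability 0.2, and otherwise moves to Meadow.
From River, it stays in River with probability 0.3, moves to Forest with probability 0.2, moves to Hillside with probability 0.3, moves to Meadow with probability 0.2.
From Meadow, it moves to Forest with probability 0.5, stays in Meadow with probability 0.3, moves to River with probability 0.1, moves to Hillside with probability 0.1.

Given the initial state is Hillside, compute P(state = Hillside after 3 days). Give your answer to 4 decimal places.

Propagate the distribution vector 3 days from Hillside.
After 0 days: (0.0000, 1.0000, 0.0000, 0.0000)
After 1 day: (0.2000, 0.2000, 0.4000, 0.2000)
After 2 days: (0.2800, 0.2400, 0.2400, 0.2400)
After 3 days: (0.3000, 0.2280, 0.2200, 0.2520)
P(in Hillside after 3 days) = 0.2280

0.2280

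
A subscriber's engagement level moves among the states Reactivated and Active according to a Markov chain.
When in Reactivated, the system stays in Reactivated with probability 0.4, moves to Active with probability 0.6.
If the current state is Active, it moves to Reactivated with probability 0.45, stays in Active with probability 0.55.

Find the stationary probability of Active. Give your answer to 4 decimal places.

Let the stationary distribution be π with π = πP and π_1 + π_2 = 1.
π_1 = 0.4·π_1 + 0.45·π_2
Solving with the normalization constraint gives π = (0.4286, 0.5714).
So the stationary probability of Active is 0.5714.

0.5714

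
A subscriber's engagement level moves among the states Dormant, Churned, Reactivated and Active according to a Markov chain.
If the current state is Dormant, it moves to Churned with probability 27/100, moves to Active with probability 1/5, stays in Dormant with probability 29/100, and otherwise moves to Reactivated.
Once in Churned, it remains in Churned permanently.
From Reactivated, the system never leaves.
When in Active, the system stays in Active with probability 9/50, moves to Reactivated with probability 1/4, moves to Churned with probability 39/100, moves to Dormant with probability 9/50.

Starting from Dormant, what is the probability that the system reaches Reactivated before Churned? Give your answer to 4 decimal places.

0.4518

Let h(s) be the probability of absorption at Reactivated starting from transient state s. Then h(Reactivated) = 1 and h(Churned) = 0. By first-step analysis:
h(Dormant) = 0.29·h(Dormant) + 0.27·0 + 0.24·1 + 0.2·h(Active)
h(Active) = 0.18·h(Dormant) + 0.39·0 + 0.25·1 + 0.18·h(Active)
Solving: h(Dormant) = 0.4518, h(Active) = 0.4041.
Starting from Dormant, the probability is 0.4518.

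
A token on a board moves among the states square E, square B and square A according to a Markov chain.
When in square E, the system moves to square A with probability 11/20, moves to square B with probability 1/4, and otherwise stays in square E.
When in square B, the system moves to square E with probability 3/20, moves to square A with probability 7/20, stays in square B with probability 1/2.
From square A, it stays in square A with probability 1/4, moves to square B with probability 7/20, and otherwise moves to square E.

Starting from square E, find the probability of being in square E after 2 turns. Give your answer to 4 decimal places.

Sum over the intermediate state after 1 turn:
P = P(square E→square E)·P(square E→square E) + P(square E→square B)·P(square B→square E) + P(square E→square A)·P(square A→square E)
  = 0.2×0.2 + 0.25×0.15 + 0.55×0.4
  = 0.0400 + 0.0375 + 0.2200 = 0.2975

0.2975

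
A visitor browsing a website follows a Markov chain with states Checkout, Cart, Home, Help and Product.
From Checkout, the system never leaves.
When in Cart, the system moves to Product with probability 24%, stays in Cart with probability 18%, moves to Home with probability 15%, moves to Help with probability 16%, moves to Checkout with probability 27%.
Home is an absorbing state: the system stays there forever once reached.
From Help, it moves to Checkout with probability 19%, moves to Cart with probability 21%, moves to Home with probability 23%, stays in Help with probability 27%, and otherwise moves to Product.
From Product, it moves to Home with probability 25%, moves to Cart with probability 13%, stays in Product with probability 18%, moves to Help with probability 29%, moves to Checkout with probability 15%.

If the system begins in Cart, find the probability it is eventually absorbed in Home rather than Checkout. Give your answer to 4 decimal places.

Let h(s) be the probability of absorption at Home starting from transient state s. Then h(Home) = 1 and h(Checkout) = 0. By first-step analysis:
h(Cart) = 0.27·0 + 0.18·h(Cart) + 0.15·1 + 0.16·h(Help) + 0.24·h(Product)
h(Help) = 0.19·0 + 0.21·h(Cart) + 0.23·1 + 0.27·h(Help) + 0.1·h(Product)
h(Product) = 0.15·0 + 0.13·h(Cart) + 0.25·1 + 0.29·h(Help) + 0.18·h(Product)
Solving: h(Cart) = 0.4485, h(Help) = 0.5208, h(Product) = 0.5602.
Starting from Cart, the probability is 0.4485.

0.4485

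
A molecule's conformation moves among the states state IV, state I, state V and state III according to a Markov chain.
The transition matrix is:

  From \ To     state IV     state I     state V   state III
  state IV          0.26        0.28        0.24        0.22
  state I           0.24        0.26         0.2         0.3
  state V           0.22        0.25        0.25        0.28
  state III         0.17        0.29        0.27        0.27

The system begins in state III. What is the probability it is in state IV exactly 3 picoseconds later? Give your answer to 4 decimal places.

0.2205

Propagate the distribution vector 3 picoseconds from state III.
After 0 picoseconds: (0.0000, 0.0000, 0.0000, 1.0000)
After 1 picosecond: (0.1700, 0.2900, 0.2700, 0.2700)
After 2 picoseconds: (0.2191, 0.2688, 0.2392, 0.2729)
After 3 picoseconds: (0.2205, 0.2702, 0.2398, 0.2695)
P(in state IV after 3 picoseconds) = 0.2205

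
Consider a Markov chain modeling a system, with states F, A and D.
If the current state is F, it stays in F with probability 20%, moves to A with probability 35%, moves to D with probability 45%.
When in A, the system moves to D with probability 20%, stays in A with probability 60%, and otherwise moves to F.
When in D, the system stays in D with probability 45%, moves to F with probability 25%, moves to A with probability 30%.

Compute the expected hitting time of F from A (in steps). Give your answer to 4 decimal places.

4.6875

Let t(s) be the expected number of steps to first reach F from state s, with t(F) = 0. Conditioning on the first step:
t(A) = 1 + 0.6·t(A) + 0.2·t(D)
t(D) = 1 + 0.3·t(A) + 0.45·t(D)
Solving: t(A) = 4.6875, t(D) = 4.3750.
Expected steps from A to F: 4.6875.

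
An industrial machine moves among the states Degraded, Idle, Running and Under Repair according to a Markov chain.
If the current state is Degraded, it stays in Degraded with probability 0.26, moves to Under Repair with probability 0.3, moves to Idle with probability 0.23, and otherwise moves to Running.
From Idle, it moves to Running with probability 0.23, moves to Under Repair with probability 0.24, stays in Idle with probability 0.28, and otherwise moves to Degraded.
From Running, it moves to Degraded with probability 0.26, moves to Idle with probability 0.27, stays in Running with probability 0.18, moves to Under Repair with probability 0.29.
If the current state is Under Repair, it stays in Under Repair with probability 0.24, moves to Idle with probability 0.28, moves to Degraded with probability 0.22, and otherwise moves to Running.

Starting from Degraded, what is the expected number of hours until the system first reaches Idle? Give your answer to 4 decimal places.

Let t(s) be the expected number of hours to first reach Idle from state s, with t(Idle) = 0. Conditioning on the first hour:
t(Degraded) = 1 + 0.26·t(Degraded) + 0.21·t(Running) + 0.3·t(Under Repair)
t(Running) = 1 + 0.26·t(Degraded) + 0.18·t(Running) + 0.29·t(Under Repair)
t(Under Repair) = 1 + 0.22·t(Degraded) + 0.26·t(Running) + 0.24·t(Under Repair)
Solving: t(Degraded) = 3.9565, t(Running) = 3.8047, t(Under Repair) = 3.7627.
Expected hours from Degraded to Idle: 3.9565.

3.9565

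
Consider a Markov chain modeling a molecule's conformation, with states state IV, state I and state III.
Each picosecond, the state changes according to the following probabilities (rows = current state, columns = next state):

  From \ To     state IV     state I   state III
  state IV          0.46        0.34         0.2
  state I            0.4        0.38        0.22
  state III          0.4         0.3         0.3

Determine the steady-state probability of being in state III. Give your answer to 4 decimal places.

0.2299

Let the stationary distribution be π with π = πP and π_1 + π_2 + π_3 = 1.
π_1 = 0.46·π_1 + 0.4·π_2 + 0.4·π_3
π_2 = 0.34·π_1 + 0.38·π_2 + 0.3·π_3
Solving with the normalization constraint gives π = (0.4255, 0.3446, 0.2299).
So the stationary probability of state III is 0.2299.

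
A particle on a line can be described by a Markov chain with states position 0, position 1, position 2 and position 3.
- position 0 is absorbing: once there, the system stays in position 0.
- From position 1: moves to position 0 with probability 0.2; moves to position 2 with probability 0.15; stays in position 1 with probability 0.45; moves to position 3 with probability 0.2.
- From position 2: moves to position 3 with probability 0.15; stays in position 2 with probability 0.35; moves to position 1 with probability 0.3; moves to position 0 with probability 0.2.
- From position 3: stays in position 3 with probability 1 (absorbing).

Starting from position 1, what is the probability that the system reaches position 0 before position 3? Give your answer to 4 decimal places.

Let h(s) be the probability of absorption at position 0 starting from transient state s. Then h(position 0) = 1 and h(position 3) = 0. By first-step analysis:
h(position 1) = 0.2·1 + 0.45·h(position 1) + 0.15·h(position 2) + 0.2·0
h(position 2) = 0.2·1 + 0.3·h(position 1) + 0.35·h(position 2) + 0.15·0
Solving: h(position 1) = 0.5120, h(position 2) = 0.5440.
Starting from position 1, the probability is 0.5120.

0.5120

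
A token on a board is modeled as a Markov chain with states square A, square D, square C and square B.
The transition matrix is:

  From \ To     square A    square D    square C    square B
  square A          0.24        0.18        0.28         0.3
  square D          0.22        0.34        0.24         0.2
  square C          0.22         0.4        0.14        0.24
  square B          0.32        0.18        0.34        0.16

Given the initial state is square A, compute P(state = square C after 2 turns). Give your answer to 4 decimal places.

Propagate the distribution vector 2 turns from square A.
After 0 turns: (1.0000, 0.0000, 0.0000, 0.0000)
After 1 turn: (0.2400, 0.1800, 0.2800, 0.3000)
After 2 turns: (0.2548, 0.2704, 0.2516, 0.2232)
P(in square C after 2 turns) = 0.2516

0.2516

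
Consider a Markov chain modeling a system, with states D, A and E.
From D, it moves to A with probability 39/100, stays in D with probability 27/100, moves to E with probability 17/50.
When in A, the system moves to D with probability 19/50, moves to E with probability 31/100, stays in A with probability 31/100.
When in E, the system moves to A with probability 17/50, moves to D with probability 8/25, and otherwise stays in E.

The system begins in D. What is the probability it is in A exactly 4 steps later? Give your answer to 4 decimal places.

Propagate the distribution vector 4 steps from D.
After 0 steps: (1.0000, 0.0000, 0.0000)
After 1 step: (0.2700, 0.3900, 0.3400)
After 2 steps: (0.3299, 0.3418, 0.3283)
After 3 steps: (0.3240, 0.3462, 0.3297)
After 4 steps: (0.3246, 0.3458, 0.3296)
P(in A after 4 steps) = 0.3458

0.3458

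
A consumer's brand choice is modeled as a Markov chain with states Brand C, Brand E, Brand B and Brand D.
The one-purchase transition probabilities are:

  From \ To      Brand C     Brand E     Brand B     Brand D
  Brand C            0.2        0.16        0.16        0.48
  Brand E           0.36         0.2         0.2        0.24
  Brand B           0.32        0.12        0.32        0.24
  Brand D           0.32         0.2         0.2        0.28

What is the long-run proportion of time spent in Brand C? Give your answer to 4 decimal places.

0.2918

Let the stationary distribution be π with π = πP and π_1 + π_2 + π_3 + π_4 = 1.
π_1 = 0.2·π_1 + 0.36·π_2 + 0.32·π_3 + 0.32·π_4
π_2 = 0.16·π_1 + 0.2·π_2 + 0.12·π_3 + 0.2·π_4
π_3 = 0.16·π_1 + 0.2·π_2 + 0.32·π_3 + 0.2·π_4
Solving with the normalization constraint gives π = (0.2918, 0.1712, 0.2140, 0.3230).
So the stationary probability of Brand C is 0.2918.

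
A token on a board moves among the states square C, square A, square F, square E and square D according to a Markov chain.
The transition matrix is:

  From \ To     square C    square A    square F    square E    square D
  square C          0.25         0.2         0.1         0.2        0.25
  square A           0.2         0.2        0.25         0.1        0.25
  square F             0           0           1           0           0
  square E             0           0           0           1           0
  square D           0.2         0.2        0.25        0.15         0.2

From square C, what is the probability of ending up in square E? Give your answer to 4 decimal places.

0.5036

Let h(s) be the probability of absorption at square E starting from transient state s. Then h(square E) = 1 and h(square F) = 0. By first-step analysis:
h(square C) = 0.25·h(square C) + 0.2·h(square A) + 0.1·0 + 0.2·1 + 0.25·h(square D)
h(square A) = 0.2·h(square C) + 0.2·h(square A) + 0.25·0 + 0.1·1 + 0.25·h(square D)
h(square D) = 0.2·h(square C) + 0.2·h(square A) + 0.25·0 + 0.15·1 + 0.2·h(square D)
Solving: h(square C) = 0.5036, h(square A) = 0.3784, h(square D) = 0.4080.
Starting from square C, the probability is 0.5036.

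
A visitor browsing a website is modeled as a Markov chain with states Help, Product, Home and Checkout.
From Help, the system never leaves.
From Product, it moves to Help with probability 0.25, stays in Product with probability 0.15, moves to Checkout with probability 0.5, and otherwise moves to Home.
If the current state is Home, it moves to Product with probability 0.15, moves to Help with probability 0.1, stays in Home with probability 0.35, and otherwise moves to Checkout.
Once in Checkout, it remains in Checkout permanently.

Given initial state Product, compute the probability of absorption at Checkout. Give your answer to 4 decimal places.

0.6791

Let h(s) be the probability of absorption at Checkout starting from transient state s. Then h(Checkout) = 1 and h(Help) = 0. By first-step analysis:
h(Product) = 0.25·0 + 0.15·h(Product) + 0.1·h(Home) + 0.5·1
h(Home) = 0.1·0 + 0.15·h(Product) + 0.35·h(Home) + 0.4·1
Solving: h(Product) = 0.6791, h(Home) = 0.7721.
Starting from Product, the probability is 0.6791.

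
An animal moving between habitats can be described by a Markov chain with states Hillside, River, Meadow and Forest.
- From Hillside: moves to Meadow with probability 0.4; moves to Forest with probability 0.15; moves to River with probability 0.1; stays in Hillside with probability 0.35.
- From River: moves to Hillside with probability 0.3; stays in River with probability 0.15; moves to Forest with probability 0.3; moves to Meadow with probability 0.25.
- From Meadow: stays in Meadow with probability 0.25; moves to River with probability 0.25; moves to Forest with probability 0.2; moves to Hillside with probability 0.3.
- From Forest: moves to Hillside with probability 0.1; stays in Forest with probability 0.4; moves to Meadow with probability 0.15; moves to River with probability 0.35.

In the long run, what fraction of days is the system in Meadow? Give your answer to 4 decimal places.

Let the stationary distribution be π with π = πP and π_1 + π_2 + π_3 + π_4 = 1.
π_1 = 0.35·π_1 + 0.3·π_2 + 0.3·π_3 + 0.1·π_4
π_2 = 0.1·π_1 + 0.15·π_2 + 0.25·π_3 + 0.35·π_4
π_3 = 0.4·π_1 + 0.25·π_2 + 0.25·π_3 + 0.15·π_4
Solving with the normalization constraint gives π = (0.2609, 0.2154, 0.2631, 0.2606).
So the stationary probability of Meadow is 0.2631.

0.2631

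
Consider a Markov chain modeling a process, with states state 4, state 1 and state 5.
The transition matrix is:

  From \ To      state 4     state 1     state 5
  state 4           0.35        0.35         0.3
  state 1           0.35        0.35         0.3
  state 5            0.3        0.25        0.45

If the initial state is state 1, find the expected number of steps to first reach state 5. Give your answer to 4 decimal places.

3.3333

Let t(s) be the expected number of steps to first reach state 5 from state s, with t(state 5) = 0. Conditioning on the first step:
t(state 4) = 1 + 0.35·t(state 4) + 0.35·t(state 1)
t(state 1) = 1 + 0.35·t(state 4) + 0.35·t(state 1)
Solving: t(state 4) = 3.3333, t(state 1) = 3.3333.
Expected steps from state 1 to state 5: 3.3333.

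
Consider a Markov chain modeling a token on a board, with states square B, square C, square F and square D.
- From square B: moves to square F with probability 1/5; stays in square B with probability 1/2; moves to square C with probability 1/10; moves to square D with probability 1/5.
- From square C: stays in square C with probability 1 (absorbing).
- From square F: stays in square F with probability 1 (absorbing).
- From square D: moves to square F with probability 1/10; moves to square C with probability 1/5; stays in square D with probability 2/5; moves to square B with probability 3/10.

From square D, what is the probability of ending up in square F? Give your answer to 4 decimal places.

Let h(s) be the probability of absorption at square F starting from transient state s. Then h(square F) = 1 and h(square C) = 0. By first-step analysis:
h(square B) = 0.5·h(square B) + 0.1·0 + 0.2·1 + 0.2·h(square D)
h(square D) = 0.3·h(square B) + 0.2·0 + 0.1·1 + 0.4·h(square D)
Solving: h(square B) = 0.5833, h(square D) = 0.4583.
Starting from square D, the probability is 0.4583.

0.4583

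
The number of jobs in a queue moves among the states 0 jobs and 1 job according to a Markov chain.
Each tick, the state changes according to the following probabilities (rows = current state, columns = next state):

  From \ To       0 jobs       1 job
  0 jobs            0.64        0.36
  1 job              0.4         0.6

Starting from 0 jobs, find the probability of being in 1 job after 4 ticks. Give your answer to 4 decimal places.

Propagate the distribution vector 4 ticks from 0 jobs.
After 0 ticks: (1.0000, 0.0000)
After 1 tick: (0.6400, 0.3600)
After 2 ticks: (0.5536, 0.4464)
After 3 ticks: (0.5329, 0.4671)
After 4 ticks: (0.5279, 0.4721)
P(in 1 job after 4 ticks) = 0.4721

0.4721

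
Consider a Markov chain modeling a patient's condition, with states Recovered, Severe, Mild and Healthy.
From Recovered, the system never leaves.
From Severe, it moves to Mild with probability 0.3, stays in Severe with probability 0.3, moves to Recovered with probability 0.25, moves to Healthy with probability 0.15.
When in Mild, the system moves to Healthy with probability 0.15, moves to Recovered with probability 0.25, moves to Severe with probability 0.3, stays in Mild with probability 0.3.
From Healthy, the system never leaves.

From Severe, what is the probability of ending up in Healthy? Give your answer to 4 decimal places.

Let h(s) be the probability of absorption at Healthy starting from transient state s. Then h(Healthy) = 1 and h(Recovered) = 0. By first-step analysis:
h(Severe) = 0.25·0 + 0.3·h(Severe) + 0.3·h(Mild) + 0.15·1
h(Mild) = 0.25·0 + 0.3·h(Severe) + 0.3·h(Mild) + 0.15·1
Solving: h(Severe) = 0.3750, h(Mild) = 0.3750.
Starting from Severe, the probability is 0.3750.

0.3750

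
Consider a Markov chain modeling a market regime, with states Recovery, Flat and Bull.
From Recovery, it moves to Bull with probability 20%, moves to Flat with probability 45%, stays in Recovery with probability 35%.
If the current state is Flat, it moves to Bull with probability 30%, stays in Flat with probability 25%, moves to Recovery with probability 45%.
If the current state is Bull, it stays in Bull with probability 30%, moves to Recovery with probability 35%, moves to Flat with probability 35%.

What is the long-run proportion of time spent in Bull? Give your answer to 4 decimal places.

0.2615

Let the stationary distribution be π with π = πP and π_1 + π_2 + π_3 = 1.
π_1 = 0.35·π_1 + 0.45·π_2 + 0.35·π_3
π_2 = 0.45·π_1 + 0.25·π_2 + 0.35·π_3
Solving with the normalization constraint gives π = (0.3853, 0.3532, 0.2615).
So the stationary probability of Bull is 0.2615.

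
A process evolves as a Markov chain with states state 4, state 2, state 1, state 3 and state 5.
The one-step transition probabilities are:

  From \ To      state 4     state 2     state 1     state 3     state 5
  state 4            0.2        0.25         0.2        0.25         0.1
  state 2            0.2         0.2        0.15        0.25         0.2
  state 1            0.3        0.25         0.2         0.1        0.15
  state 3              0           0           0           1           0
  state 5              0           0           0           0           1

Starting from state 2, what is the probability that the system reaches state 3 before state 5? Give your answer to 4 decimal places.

0.5694

Let h(s) be the probability of absorption at state 3 starting from transient state s. Then h(state 3) = 1 and h(state 5) = 0. By first-step analysis:
h(state 4) = 0.2·h(state 4) + 0.25·h(state 2) + 0.2·h(state 1) + 0.25·1 + 0.1·0
h(state 2) = 0.2·h(state 4) + 0.2·h(state 2) + 0.15·h(state 1) + 0.25·1 + 0.2·0
h(state 1) = 0.3·h(state 4) + 0.25·h(state 2) + 0.2·h(state 1) + 0.1·1 + 0.15·0
Solving: h(state 4) = 0.6247, h(state 2) = 0.5694, h(state 1) = 0.5372.
Starting from state 2, the probability is 0.5694.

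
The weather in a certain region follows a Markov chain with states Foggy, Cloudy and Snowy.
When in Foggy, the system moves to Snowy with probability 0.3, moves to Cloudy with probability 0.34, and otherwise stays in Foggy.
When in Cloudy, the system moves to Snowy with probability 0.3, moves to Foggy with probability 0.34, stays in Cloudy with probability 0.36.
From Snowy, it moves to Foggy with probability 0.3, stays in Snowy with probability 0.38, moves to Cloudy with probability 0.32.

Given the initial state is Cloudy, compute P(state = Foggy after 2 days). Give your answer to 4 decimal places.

0.3348

Sum over the intermediate state after 1 day:
P = P(Cloudy→Foggy)·P(Foggy→Foggy) + P(Cloudy→Cloudy)·P(Cloudy→Foggy) + P(Cloudy→Snowy)·P(Snowy→Foggy)
  = 0.34×0.36 + 0.36×0.34 + 0.3×0.3
  = 0.1224 + 0.1224 + 0.0900 = 0.3348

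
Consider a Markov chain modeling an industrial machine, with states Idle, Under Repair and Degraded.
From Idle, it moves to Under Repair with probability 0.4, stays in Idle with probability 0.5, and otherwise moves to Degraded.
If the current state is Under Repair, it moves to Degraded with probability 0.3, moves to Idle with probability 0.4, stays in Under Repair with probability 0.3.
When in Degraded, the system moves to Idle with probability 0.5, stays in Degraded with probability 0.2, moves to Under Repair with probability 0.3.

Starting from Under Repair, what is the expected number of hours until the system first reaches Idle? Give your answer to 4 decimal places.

2.3404

Let t(s) be the expected number of hours to first reach Idle from state s, with t(Idle) = 0. Conditioning on the first hour:
t(Under Repair) = 1 + 0.3·t(Under Repair) + 0.3·t(Degraded)
t(Degraded) = 1 + 0.3·t(Under Repair) + 0.2·t(Degraded)
Solving: t(Under Repair) = 2.3404, t(Degraded) = 2.1277.
Expected hours from Under Repair to Idle: 2.3404.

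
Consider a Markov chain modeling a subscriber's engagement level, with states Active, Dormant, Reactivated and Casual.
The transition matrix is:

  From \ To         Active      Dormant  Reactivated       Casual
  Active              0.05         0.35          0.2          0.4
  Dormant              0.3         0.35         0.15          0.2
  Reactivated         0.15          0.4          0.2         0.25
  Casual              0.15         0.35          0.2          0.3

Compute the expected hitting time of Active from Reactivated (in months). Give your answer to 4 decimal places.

4.8685

Let t(s) be the expected number of months to first reach Active from state s, with t(Active) = 0. Conditioning on the first month:
t(Dormant) = 1 + 0.35·t(Dormant) + 0.15·t(Reactivated) + 0.2·t(Casual)
t(Reactivated) = 1 + 0.4·t(Dormant) + 0.2·t(Reactivated) + 0.25·t(Casual)
t(Casual) = 1 + 0.35·t(Dormant) + 0.2·t(Reactivated) + 0.3·t(Casual)
Solving: t(Dormant) = 4.1713, t(Reactivated) = 4.8685, t(Casual) = 4.9052.
Expected months from Reactivated to Active: 4.8685.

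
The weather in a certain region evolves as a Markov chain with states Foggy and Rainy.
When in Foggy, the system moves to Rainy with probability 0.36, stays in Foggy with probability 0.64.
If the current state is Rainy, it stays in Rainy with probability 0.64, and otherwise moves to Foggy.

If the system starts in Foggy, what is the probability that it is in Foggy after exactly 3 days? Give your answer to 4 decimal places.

0.5110

Propagate the distribution vector 3 days from Foggy.
After 0 days: (1.0000, 0.0000)
After 1 day: (0.6400, 0.3600)
After 2 days: (0.5392, 0.4608)
After 3 days: (0.5110, 0.4890)
P(in Foggy after 3 days) = 0.5110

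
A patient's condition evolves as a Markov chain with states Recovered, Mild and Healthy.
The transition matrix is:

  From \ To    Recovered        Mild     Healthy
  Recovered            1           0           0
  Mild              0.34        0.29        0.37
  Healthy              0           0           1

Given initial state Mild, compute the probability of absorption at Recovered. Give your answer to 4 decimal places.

Let h(s) be the probability of absorption at Recovered starting from transient state s. Then h(Recovered) = 1 and h(Healthy) = 0. By first-step analysis:
h(Mild) = 0.34·1 + 0.29·h(Mild) + 0.37·0
Solving: h(Mild) = 0.4789.
Starting from Mild, the probability is 0.4789.

0.4789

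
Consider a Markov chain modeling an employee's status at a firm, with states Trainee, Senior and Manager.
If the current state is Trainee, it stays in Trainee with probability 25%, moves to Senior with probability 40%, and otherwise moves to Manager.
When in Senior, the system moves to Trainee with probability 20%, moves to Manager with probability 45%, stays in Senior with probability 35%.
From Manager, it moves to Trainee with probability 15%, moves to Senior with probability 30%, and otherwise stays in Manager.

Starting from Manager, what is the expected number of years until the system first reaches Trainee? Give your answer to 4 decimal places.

6.0317

Let t(s) be the expected number of years to first reach Trainee from state s, with t(Trainee) = 0. Conditioning on the first year:
t(Senior) = 1 + 0.35·t(Senior) + 0.45·t(Manager)
t(Manager) = 1 + 0.3·t(Senior) + 0.55·t(Manager)
Solving: t(Senior) = 5.7143, t(Manager) = 6.0317.
Expected years from Manager to Trainee: 6.0317.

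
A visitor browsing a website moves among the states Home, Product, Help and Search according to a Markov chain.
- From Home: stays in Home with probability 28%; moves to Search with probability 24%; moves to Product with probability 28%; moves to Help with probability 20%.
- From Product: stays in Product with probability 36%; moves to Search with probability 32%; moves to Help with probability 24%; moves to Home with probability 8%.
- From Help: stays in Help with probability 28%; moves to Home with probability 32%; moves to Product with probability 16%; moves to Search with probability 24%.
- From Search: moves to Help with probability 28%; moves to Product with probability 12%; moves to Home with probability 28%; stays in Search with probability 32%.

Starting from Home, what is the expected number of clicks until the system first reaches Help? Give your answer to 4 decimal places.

Let t(s) be the expected number of clicks to first reach Help from state s, with t(Help) = 0. Conditioning on the first click:
t(Home) = 1 + 0.28·t(Home) + 0.28·t(Product) + 0.24·t(Search)
t(Product) = 1 + 0.08·t(Home) + 0.36·t(Product) + 0.32·t(Search)
t(Search) = 1 + 0.28·t(Home) + 0.12·t(Product) + 0.32·t(Search)
Solving: t(Home) = 4.2946, t(Product) = 4.0787, t(Search) = 3.9587.
Expected clicks from Home to Help: 4.2946.

4.2946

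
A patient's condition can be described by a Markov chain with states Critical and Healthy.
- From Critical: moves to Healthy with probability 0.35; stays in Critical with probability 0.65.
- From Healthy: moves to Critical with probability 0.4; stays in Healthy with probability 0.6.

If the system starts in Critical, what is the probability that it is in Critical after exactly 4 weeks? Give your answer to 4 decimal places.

Propagate the distribution vector 4 weeks from Critical.
After 0 weeks: (1.0000, 0.0000)
After 1 week: (0.6500, 0.3500)
After 2 weeks: (0.5625, 0.4375)
After 3 weeks: (0.5406, 0.4594)
After 4 weeks: (0.5352, 0.4648)
P(in Critical after 4 weeks) = 0.5352

0.5352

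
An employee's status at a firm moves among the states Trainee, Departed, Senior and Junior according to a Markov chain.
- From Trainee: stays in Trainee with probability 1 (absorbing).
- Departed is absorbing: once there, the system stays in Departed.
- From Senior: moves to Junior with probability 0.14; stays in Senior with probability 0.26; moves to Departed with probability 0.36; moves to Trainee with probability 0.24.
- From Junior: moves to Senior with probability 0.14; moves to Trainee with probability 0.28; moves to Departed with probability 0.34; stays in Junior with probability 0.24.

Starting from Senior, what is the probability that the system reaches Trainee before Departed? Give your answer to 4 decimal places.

Let h(s) be the probability of absorption at Trainee starting from transient state s. Then h(Trainee) = 1 and h(Departed) = 0. By first-step analysis:
h(Senior) = 0.24·1 + 0.36·0 + 0.26·h(Senior) + 0.14·h(Junior)
h(Junior) = 0.28·1 + 0.34·0 + 0.14·h(Senior) + 0.24·h(Junior)
Solving: h(Senior) = 0.4083, h(Junior) = 0.4436.
Starting from Senior, the probability is 0.4083.

0.4083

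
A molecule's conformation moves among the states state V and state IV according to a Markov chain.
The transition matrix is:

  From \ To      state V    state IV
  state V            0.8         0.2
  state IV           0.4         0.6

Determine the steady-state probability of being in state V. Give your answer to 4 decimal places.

Let the stationary distribution be π with π = πP and π_1 + π_2 = 1.
π_1 = 0.8·π_1 + 0.4·π_2
Solving with the normalization constraint gives π = (0.6667, 0.3333).
So the stationary probability of state V is 0.6667.

0.6667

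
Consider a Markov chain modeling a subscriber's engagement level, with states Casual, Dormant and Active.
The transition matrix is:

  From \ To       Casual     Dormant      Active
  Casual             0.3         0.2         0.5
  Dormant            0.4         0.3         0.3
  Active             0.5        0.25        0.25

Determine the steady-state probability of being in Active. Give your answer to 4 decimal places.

Let the stationary distribution be π with π = πP and π_1 + π_2 + π_3 = 1.
π_1 = 0.3·π_1 + 0.4·π_2 + 0.5·π_3
π_2 = 0.2·π_1 + 0.3·π_2 + 0.25·π_3
Solving with the normalization constraint gives π = (0.3965, 0.2423, 0.3612).
So the stationary probability of Active is 0.3612.

0.3612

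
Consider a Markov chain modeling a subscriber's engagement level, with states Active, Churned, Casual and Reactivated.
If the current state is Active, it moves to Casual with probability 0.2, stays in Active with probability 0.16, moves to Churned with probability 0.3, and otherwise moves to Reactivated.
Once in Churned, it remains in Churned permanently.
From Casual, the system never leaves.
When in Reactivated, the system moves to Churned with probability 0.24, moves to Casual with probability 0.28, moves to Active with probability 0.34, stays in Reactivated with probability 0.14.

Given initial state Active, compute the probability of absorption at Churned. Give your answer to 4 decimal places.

Let h(s) be the probability of absorption at Churned starting from transient state s. Then h(Churned) = 1 and h(Casual) = 0. By first-step analysis:
h(Active) = 0.16·h(Active) + 0.3·1 + 0.2·0 + 0.34·h(Reactivated)
h(Reactivated) = 0.34·h(Active) + 0.24·1 + 0.28·0 + 0.14·h(Reactivated)
Solving: h(Active) = 0.5597, h(Reactivated) = 0.5003.
Starting from Active, the probability is 0.5597.

0.5597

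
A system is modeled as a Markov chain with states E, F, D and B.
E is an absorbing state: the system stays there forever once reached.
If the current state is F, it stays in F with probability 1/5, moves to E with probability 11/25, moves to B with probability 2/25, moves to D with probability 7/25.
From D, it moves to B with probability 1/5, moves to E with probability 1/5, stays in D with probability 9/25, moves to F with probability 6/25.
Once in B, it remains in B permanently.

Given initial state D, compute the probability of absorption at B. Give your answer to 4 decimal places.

0.4029

Let h(s) be the probability of absorption at B starting from transient state s. Then h(B) = 1 and h(E) = 0. By first-step analysis:
h(F) = 0.44·0 + 0.2·h(F) + 0.28·h(D) + 0.08·1
h(D) = 0.2·0 + 0.24·h(F) + 0.36·h(D) + 0.2·1
Solving: h(F) = 0.2410, h(D) = 0.4029.
Starting from D, the probability is 0.4029.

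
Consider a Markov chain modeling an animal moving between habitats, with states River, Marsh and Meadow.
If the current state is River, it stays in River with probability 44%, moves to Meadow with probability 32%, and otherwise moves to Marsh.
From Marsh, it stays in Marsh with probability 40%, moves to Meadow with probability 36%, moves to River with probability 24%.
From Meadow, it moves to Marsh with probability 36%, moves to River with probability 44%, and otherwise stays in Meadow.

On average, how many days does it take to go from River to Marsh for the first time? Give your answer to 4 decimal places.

Let t(s) be the expected number of days to first reach Marsh from state s, with t(Marsh) = 0. Conditioning on the first day:
t(River) = 1 + 0.44·t(River) + 0.32·t(Meadow)
t(Meadow) = 1 + 0.44·t(River) + 0.2·t(Meadow)
Solving: t(River) = 3.6458, t(Meadow) = 3.2552.
Expected days from River to Marsh: 3.6458.

3.6458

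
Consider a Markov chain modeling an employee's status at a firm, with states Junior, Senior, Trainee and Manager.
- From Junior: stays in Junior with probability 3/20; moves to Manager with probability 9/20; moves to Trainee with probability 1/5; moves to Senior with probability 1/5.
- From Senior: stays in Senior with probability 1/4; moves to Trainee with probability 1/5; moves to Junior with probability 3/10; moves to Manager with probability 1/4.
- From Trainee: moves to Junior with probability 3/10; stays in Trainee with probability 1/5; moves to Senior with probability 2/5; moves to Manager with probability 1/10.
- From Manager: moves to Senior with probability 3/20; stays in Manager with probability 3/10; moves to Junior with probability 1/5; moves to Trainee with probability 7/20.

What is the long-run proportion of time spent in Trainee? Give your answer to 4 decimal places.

0.2412

Let the stationary distribution be π with π = πP and π_1 + π_2 + π_3 + π_4 = 1.
π_1 = 0.15·π_1 + 0.3·π_2 + 0.3·π_3 + 0.2·π_4
π_2 = 0.2·π_1 + 0.25·π_2 + 0.4·π_3 + 0.15·π_4
π_3 = 0.2·π_1 + 0.2·π_2 + 0.2·π_3 + 0.35·π_4
Solving with the normalization constraint gives π = (0.2370, 0.2468, 0.2412, 0.2750).
So the stationary probability of Trainee is 0.2412.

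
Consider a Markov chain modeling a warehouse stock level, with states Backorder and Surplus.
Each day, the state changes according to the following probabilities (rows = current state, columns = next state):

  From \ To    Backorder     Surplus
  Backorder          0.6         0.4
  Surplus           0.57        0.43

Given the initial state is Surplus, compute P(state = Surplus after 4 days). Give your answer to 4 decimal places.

0.4124

Propagate the distribution vector 4 days from Surplus.
After 0 days: (0.0000, 1.0000)
After 1 day: (0.5700, 0.4300)
After 2 days: (0.5871, 0.4129)
After 3 days: (0.5876, 0.4124)
After 4 days: (0.5876, 0.4124)
P(in Surplus after 4 days) = 0.4124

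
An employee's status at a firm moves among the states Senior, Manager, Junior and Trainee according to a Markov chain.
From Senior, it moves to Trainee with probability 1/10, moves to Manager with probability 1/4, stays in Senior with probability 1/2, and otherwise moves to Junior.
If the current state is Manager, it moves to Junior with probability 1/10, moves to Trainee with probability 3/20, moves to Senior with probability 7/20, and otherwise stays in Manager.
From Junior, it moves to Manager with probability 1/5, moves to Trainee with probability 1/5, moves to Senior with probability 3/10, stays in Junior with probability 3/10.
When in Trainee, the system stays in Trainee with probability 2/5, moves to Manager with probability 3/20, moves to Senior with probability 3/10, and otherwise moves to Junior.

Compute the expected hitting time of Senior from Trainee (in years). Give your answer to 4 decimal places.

Let t(s) be the expected number of years to first reach Senior from state s, with t(Senior) = 0. Conditioning on the first year:
t(Manager) = 1 + 0.4·t(Manager) + 0.1·t(Junior) + 0.15·t(Trainee)
t(Junior) = 1 + 0.2·t(Manager) + 0.3·t(Junior) + 0.2·t(Trainee)
t(Trainee) = 1 + 0.15·t(Manager) + 0.15·t(Junior) + 0.4·t(Trainee)
Solving: t(Manager) = 3.0063, t(Junior) = 3.2075, t(Trainee) = 3.2201.
Expected years from Trainee to Senior: 3.2201.

3.2201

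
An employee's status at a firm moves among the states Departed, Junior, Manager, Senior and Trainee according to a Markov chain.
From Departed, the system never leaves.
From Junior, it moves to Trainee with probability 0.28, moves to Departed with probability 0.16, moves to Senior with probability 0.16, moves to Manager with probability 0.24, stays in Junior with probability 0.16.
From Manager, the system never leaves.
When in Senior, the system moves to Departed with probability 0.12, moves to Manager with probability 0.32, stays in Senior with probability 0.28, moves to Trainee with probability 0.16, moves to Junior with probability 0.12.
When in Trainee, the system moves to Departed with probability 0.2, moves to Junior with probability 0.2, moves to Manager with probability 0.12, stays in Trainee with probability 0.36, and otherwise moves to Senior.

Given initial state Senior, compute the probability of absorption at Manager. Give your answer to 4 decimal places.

0.6481

Let h(s) be the probability of absorption at Manager starting from transient state s. Then h(Manager) = 1 and h(Departed) = 0. By first-step analysis:
h(Junior) = 0.16·0 + 0.16·h(Junior) + 0.24·1 + 0.16·h(Senior) + 0.28·h(Trainee)
h(Senior) = 0.12·0 + 0.12·h(Junior) + 0.32·1 + 0.28·h(Senior) + 0.16·h(Trainee)
h(Trainee) = 0.2·0 + 0.2·h(Junior) + 0.12·1 + 0.12·h(Senior) + 0.36·h(Trainee)
Solving: h(Junior) = 0.5717, h(Senior) = 0.6481, h(Trainee) = 0.4877.
Starting from Senior, the probability is 0.6481.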